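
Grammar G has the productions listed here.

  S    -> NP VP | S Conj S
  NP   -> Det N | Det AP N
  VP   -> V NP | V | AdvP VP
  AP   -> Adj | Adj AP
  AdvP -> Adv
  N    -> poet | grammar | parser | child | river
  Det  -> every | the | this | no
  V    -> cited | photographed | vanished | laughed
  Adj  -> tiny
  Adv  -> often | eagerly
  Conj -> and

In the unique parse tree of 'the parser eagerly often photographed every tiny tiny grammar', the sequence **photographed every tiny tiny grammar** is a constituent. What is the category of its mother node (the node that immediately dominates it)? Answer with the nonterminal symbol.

S
  NP
    Det: the
    N: parser
  VP
    AdvP
      Adv: eagerly
    VP
      AdvP
        Adv: often
      VP
        V: photographed
        NP
          Det: every
          AP
            Adj: tiny
            AP
              Adj: tiny
          N: grammar
The span 'photographed every tiny tiny grammar' is the VP node built by VP → V NP.
Its mother is the VP built by VP → AdvP VP.

VP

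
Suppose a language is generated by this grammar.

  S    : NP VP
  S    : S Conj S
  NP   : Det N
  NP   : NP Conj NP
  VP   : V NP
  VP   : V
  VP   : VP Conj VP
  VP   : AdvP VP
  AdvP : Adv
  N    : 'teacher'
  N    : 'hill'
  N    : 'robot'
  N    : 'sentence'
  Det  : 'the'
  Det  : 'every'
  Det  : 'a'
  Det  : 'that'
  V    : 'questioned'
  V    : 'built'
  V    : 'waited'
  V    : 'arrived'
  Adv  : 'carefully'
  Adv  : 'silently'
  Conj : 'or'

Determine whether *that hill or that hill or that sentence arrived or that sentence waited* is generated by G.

[S [S [NP [NP [Det that] [N hill]] [Conj or] [NP [NP [Det that] [N hill]] [Conj or] [NP [Det that] [N sentence]]]] [VP [V arrived]]] [Conj or] [S [NP [Det that] [N sentence]] [VP [V waited]]]]
Every word is introduced by a lexical rule and the phrasal rules combine the resulting categories into a single S.

Grammatical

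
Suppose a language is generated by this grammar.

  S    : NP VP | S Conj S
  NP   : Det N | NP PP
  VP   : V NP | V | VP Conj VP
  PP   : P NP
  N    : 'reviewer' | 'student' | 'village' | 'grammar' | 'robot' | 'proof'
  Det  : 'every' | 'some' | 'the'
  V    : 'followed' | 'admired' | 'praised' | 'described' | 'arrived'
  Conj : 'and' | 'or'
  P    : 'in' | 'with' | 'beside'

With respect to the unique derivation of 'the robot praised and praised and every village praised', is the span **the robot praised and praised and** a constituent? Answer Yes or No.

No

[S [S [NP [Det the] [N robot]] [VP [VP [V praised]] [Conj and] [VP [V praised]]]] [Conj and] [S [NP [Det every] [N village]] [VP [V praised]]]]
The smallest constituent containing 'the robot praised and praised and' is the S spanning 'the robot praised and praised and every village praised'; no single node in the tree dominates exactly the given words.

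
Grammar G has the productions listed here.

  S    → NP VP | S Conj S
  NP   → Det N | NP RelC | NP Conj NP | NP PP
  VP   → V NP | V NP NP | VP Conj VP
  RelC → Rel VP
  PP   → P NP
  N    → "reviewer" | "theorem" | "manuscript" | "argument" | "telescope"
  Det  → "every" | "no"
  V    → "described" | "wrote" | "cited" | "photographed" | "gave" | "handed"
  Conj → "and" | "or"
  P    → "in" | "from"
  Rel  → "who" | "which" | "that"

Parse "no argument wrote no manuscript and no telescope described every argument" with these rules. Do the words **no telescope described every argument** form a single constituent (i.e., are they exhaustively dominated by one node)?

Yes

[S [S [NP [Det no] [N argument]] [VP [V wrote] [NP [Det no] [N manuscript]]]] [Conj and] [S [NP [Det no] [N telescope]] [VP [V described] [NP [Det every] [N argument]]]]]
The words 'no telescope described every argument' are exhaustively dominated by a single S node (built by S → NP VP), so they form a constituent.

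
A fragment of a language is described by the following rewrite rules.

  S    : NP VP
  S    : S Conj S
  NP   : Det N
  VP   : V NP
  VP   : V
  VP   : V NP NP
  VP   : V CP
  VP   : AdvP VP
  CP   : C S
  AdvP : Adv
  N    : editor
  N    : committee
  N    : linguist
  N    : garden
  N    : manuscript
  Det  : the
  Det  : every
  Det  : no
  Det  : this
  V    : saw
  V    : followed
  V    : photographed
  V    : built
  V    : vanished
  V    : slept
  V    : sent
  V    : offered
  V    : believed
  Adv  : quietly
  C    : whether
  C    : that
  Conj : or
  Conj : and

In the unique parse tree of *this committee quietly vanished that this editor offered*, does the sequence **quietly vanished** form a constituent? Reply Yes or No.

[S [NP [Det this] [N committee]] [VP [AdvP [Adv quietly]] [VP [V vanished] [CP [C that] [S [NP [Det this] [N editor]] [VP [V offered]]]]]]]
The smallest constituent containing 'quietly vanished' is the VP spanning 'quietly vanished that this editor offered'; no single node in the tree dominates exactly the given words.

No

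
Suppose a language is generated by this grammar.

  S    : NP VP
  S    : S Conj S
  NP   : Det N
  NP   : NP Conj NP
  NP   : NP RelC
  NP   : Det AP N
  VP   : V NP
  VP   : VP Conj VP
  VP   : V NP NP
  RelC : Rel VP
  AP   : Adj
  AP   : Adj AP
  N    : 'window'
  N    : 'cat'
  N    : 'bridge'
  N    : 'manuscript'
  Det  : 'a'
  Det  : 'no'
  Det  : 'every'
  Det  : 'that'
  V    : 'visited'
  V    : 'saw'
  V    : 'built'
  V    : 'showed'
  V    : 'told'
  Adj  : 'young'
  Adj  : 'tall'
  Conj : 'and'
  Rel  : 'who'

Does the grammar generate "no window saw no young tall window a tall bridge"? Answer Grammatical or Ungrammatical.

[S [NP [Det no] [N window]] [VP [V saw] [NP [Det no] [AP [Adj young] [AP [Adj tall]]] [N window]] [NP [Det a] [AP [Adj tall]] [N bridge]]]]
The bracketing above is licensed at every node by one of the given productions, with S at the root.

Grammatical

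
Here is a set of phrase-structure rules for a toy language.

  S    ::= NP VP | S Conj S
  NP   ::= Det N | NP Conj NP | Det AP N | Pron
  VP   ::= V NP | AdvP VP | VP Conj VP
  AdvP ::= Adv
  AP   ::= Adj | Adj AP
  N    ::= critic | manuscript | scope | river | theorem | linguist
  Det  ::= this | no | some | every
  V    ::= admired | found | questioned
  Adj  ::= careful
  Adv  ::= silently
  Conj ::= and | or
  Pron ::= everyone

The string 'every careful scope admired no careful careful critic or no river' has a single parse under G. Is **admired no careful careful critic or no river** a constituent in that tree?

Yes

[S [NP [Det every] [AP [Adj careful]] [N scope]] [VP [V admired] [NP [NP [Det no] [AP [Adj careful] [AP [Adj careful]]] [N critic]] [Conj or] [NP [Det no] [N river]]]]]
The words 'admired no careful careful critic or no river' are exhaustively dominated by a single VP node (built by VP → V NP), so they form a constituent.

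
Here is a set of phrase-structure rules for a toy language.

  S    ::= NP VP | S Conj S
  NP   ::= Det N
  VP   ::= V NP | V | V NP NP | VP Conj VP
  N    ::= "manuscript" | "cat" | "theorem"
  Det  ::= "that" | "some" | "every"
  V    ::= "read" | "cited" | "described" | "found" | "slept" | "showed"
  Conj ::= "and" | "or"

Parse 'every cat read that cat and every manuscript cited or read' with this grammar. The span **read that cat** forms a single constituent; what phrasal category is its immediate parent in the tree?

S
  S
    NP
      Det: every
      N: cat
    VP
      V: read
      NP
        Det: that
        N: cat
  Conj: and
  S
    NP
      Det: every
      N: manuscript
    VP
      VP
        V: cited
      Conj: or
      VP
        V: read
The span 'read that cat' is the VP node built by VP → V NP.
Its mother is the S built by S → NP VP.

S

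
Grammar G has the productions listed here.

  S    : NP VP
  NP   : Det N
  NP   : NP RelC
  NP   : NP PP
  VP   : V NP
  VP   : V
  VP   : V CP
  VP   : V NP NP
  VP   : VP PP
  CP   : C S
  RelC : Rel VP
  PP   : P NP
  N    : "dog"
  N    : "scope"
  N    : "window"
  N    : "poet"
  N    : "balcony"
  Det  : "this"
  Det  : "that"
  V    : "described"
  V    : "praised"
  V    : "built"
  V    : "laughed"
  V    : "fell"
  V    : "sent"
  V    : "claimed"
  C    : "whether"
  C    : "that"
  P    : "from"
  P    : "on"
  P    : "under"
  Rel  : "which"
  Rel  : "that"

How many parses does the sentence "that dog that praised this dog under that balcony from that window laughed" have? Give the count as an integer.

Two of the 9 distinct bracketings:
[S [NP [NP [Det that] [N dog]] [RelC [Rel that] [VP [V praised] [NP [NP [Det this] [N dog]] [PP [P under] [NP [NP [Det that] [N balcony]] [PP [P from] [NP [Det that] [N window]]]]]]]]] [VP [V laughed]]]
[S [NP [NP [Det that] [N dog]] [RelC [Rel that] [VP [V praised] [NP [NP [NP [Det this] [N dog]] [PP [P under] [NP [Det that] [N balcony]]]] [PP [P from] [NP [Det that] [N window]]]]]]] [VP [V laughed]]]
The trees differ in how a recursive rule is bracketed over the same span.

9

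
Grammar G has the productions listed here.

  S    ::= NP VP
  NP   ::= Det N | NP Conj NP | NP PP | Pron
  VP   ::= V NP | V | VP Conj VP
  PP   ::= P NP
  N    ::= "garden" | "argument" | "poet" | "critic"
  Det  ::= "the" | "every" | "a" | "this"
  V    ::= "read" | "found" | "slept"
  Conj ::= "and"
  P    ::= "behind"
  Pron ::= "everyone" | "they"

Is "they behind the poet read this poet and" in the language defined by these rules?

For S → NP VP, every NP-prefix leaves a non-VP remainder: after 'they' the remainder is not a VP; after 'they behind the poet' the remainder is not a VP.

Ungrammatical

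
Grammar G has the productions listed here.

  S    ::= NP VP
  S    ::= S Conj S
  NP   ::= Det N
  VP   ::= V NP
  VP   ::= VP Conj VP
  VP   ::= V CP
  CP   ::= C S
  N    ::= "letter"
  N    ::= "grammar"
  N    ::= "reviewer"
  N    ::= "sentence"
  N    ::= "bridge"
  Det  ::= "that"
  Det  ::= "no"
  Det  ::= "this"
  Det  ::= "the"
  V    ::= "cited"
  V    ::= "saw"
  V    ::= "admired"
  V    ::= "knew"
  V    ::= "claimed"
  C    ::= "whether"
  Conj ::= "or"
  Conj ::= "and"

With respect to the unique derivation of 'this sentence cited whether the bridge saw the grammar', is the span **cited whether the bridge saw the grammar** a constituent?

Yes

[S [NP [Det this] [N sentence]] [VP [V cited] [CP [C whether] [S [NP [Det the] [N bridge]] [VP [V saw] [NP [Det the] [N grammar]]]]]]]
The words 'cited whether the bridge saw the grammar' are exhaustively dominated by a single VP node (built by VP → V CP), so they form a constituent.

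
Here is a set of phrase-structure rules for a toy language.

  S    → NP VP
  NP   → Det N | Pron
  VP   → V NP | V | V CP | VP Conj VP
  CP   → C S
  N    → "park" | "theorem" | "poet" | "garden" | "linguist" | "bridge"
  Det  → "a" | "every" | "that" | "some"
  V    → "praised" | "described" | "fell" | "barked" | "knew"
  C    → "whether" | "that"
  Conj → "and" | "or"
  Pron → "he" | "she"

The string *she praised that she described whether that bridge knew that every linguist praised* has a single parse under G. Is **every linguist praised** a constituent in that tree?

[S [NP [Pron she]] [VP [V praised] [CP [C that] [S [NP [Pron she]] [VP [V described] [CP [C whether] [S [NP [Det that] [N bridge]] [VP [V knew] [CP [C that] [S [NP [Det every] [N linguist]] [VP [V praised]]]]]]]]]]]]
The words 'every linguist praised' are exhaustively dominated by a single S node (built by S → NP VP), so they form a constituent.

Yes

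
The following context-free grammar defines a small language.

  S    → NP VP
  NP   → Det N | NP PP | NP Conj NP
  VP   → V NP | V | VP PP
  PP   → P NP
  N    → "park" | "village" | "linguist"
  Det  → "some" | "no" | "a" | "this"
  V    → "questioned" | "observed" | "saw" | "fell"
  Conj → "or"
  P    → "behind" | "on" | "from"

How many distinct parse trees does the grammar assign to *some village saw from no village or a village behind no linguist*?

3

Two of the 3 distinct bracketings:
[S [NP [Det some] [N village]] [VP [VP [V saw]] [PP [P from] [NP [NP [NP [Det no] [N village]] [Conj or] [NP [Det a] [N village]]] [PP [P behind] [NP [Det no] [N linguist]]]]]]]
[S [NP [Det some] [N village]] [VP [VP [V saw]] [PP [P from] [NP [NP [Det no] [N village]] [Conj or] [NP [NP [Det a] [N village]] [PP [P behind] [NP [Det no] [N linguist]]]]]]]]
The trees differ in how a recursive rule is bracketed over the same span.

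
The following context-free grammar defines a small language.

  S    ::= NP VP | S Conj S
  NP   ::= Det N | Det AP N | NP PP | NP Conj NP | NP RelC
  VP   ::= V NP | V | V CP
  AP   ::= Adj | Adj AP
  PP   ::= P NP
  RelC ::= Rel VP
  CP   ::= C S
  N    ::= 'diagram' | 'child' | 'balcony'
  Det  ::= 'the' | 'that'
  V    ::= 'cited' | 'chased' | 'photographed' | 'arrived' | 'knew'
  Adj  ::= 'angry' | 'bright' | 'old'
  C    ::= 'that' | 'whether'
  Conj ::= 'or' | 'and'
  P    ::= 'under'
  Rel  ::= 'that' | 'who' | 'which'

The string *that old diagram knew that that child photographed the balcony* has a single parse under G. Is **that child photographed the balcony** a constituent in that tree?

Yes

[S [NP [Det that] [AP [Adj old]] [N diagram]] [VP [V knew] [CP [C that] [S [NP [Det that] [N child]] [VP [V photographed] [NP [Det the] [N balcony]]]]]]]
The words 'that child photographed the balcony' are exhaustively dominated by a single S node (built by S → NP VP), so they form a constituent.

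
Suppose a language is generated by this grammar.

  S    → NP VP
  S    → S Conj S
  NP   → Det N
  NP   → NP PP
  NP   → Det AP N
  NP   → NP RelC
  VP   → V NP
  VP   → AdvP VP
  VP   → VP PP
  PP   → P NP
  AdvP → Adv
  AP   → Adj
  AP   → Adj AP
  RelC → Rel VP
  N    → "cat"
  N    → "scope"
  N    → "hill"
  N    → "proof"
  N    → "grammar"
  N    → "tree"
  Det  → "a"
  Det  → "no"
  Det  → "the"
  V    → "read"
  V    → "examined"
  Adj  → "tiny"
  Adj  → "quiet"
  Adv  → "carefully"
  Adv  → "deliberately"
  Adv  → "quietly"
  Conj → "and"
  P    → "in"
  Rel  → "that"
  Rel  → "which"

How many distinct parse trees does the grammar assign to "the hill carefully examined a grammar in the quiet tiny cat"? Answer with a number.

3

Two of the 3 distinct bracketings:
[S [NP [Det the] [N hill]] [VP [AdvP [Adv carefully]] [VP [V examined] [NP [NP [Det a] [N grammar]] [PP [P in] [NP [Det the] [AP [Adj quiet] [AP [Adj tiny]]] [N cat]]]]]]]
[S [NP [Det the] [N hill]] [VP [AdvP [Adv carefully]] [VP [VP [V examined] [NP [Det a] [N grammar]]] [PP [P in] [NP [Det the] [AP [Adj quiet] [AP [Adj tiny]]] [N cat]]]]]]
The difference turns on whether NP → NP PP is used at the relevant span, versus an alternative expansion of NP.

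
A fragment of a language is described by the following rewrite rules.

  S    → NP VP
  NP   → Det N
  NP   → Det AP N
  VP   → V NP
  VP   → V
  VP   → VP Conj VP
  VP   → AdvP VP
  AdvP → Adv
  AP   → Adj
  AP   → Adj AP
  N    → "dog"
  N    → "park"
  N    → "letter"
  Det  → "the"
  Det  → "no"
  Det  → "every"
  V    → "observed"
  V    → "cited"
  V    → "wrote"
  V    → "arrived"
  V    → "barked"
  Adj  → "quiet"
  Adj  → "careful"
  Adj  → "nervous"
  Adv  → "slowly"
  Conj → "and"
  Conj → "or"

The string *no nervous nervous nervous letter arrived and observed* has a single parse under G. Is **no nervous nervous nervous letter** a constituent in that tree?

[S [NP [Det no] [AP [Adj nervous] [AP [Adj nervous] [AP [Adj nervous]]]] [N letter]] [VP [VP [V arrived]] [Conj and] [VP [V observed]]]]
The words 'no nervous nervous nervous letter' are exhaustively dominated by a single NP node (built by NP → Det AP N), so they form a constituent.

Yes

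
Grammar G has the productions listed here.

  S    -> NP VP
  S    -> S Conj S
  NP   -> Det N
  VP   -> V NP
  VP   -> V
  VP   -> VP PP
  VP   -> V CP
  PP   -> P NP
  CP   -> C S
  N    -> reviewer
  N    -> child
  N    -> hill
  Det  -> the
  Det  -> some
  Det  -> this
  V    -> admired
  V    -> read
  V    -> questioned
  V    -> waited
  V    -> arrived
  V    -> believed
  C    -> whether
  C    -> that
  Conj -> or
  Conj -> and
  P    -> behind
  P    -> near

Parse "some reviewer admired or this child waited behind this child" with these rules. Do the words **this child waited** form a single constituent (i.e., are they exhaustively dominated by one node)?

[S [S [NP [Det some] [N reviewer]] [VP [V admired]]] [Conj or] [S [NP [Det this] [N child]] [VP [VP [V waited]] [PP [P behind] [NP [Det this] [N child]]]]]]
The smallest constituent containing 'this child waited' is the S spanning 'this child waited behind this child'; no single node in the tree dominates exactly the given words.

No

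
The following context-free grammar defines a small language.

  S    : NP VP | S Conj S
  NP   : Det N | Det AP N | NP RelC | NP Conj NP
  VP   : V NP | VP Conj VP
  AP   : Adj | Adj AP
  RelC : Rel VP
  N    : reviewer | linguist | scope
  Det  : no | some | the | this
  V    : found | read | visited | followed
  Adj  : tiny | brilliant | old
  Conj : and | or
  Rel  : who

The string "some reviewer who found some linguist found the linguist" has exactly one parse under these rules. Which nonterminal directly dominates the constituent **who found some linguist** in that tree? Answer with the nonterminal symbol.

[S [NP [NP [Det some] [N reviewer]] [RelC [Rel who] [VP [V found] [NP [Det some] [N linguist]]]]] [VP [V found] [NP [Det the] [N linguist]]]]
The span 'who found some linguist' is the RelC node built by RelC → Rel VP.
Its mother is the NP built by NP → NP RelC.

NP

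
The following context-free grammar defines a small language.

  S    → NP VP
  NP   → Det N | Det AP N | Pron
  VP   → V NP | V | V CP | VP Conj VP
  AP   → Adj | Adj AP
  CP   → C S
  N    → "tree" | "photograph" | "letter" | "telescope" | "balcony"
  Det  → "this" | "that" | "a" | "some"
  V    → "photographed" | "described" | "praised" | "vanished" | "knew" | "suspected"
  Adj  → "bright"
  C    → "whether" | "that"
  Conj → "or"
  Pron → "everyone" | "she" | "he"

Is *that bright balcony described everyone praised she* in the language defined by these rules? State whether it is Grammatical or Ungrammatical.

Ungrammatical

For S → NP VP, the only prefix that parses as NP is 'that bright balcony', but the remainder 'described everyone praised she' is not a VP under these rules.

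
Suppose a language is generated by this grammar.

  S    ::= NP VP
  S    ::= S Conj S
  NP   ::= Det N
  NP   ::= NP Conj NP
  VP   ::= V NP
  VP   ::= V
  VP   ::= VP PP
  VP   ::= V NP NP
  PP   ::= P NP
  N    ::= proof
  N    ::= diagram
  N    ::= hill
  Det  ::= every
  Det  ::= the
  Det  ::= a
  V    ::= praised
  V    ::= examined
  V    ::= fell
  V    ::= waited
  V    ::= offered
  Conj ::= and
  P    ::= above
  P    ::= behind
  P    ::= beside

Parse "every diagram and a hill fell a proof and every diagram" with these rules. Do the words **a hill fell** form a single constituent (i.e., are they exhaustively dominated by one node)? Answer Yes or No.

No

[S [NP [NP [Det every] [N diagram]] [Conj and] [NP [Det a] [N hill]]] [VP [V fell] [NP [NP [Det a] [N proof]] [Conj and] [NP [Det every] [N diagram]]]]]
The smallest constituent containing 'a hill fell' is the S spanning 'every diagram and a hill fell a proof and every diagram'; no single node in the tree dominates exactly the given words.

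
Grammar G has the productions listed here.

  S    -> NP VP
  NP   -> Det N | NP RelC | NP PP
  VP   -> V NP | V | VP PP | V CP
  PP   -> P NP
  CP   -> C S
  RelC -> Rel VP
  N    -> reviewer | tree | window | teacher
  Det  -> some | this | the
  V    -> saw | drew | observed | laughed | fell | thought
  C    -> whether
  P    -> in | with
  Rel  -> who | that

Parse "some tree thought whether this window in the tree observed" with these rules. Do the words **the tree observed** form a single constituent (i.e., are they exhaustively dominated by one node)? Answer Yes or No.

[S [NP [Det some] [N tree]] [VP [V thought] [CP [C whether] [S [NP [NP [Det this] [N window]] [PP [P in] [NP [Det the] [N tree]]]] [VP [V observed]]]]]]
The smallest constituent containing 'the tree observed' is the S spanning 'this window in the tree observed'; no single node in the tree dominates exactly the given words.

No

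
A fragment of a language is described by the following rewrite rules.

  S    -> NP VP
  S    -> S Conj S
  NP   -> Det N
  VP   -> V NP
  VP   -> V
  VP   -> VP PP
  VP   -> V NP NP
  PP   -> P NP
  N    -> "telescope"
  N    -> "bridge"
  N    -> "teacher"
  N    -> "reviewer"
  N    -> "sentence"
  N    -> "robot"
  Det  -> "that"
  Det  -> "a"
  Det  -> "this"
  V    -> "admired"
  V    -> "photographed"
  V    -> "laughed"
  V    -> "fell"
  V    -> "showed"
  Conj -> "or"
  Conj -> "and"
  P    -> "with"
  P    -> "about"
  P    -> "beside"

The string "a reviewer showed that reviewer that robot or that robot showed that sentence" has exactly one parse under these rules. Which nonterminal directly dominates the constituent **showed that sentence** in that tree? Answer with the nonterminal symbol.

[S [S [NP [Det a] [N reviewer]] [VP [V showed] [NP [Det that] [N reviewer]] [NP [Det that] [N robot]]]] [Conj or] [S [NP [Det that] [N robot]] [VP [V showed] [NP [Det that] [N sentence]]]]]
The span 'showed that sentence' is the VP node built by VP → V NP.
Its mother is the S built by S → NP VP.

S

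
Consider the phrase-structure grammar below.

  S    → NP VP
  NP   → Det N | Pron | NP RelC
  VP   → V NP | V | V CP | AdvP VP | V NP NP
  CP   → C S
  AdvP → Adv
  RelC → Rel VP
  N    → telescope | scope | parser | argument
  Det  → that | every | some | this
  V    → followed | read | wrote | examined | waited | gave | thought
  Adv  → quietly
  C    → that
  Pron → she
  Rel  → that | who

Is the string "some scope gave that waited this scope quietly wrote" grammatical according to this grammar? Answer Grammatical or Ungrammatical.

For S → NP VP, the only prefix that parses as NP is 'some scope', but the remainder 'gave that waited this scope quietly wrote' is not a VP under these rules.

Ungrammatical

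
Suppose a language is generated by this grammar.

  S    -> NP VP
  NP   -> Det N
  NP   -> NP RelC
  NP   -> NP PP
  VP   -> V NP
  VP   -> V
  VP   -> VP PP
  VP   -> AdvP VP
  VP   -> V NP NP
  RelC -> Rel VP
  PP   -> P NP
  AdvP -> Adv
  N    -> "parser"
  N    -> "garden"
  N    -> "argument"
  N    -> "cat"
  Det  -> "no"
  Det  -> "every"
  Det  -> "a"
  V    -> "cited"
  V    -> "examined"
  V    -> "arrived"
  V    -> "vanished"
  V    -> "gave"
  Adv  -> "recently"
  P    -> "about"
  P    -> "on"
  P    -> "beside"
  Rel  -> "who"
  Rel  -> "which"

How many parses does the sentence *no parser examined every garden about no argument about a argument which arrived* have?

9

Two of the 9 distinct bracketings:
[S [NP [Det no] [N parser]] [VP [V examined] [NP [NP [NP [Det every] [N garden]] [PP [P about] [NP [NP [Det no] [N argument]] [PP [P about] [NP [Det a] [N argument]]]]]] [RelC [Rel which] [VP [V arrived]]]]]]
[S [NP [Det no] [N parser]] [VP [V examined] [NP [NP [NP [NP [Det every] [N garden]] [PP [P about] [NP [Det no] [N argument]]]] [PP [P about] [NP [Det a] [N argument]]]] [RelC [Rel which] [VP [V arrived]]]]]]
The trees differ in how a recursive rule is bracketed over the same span.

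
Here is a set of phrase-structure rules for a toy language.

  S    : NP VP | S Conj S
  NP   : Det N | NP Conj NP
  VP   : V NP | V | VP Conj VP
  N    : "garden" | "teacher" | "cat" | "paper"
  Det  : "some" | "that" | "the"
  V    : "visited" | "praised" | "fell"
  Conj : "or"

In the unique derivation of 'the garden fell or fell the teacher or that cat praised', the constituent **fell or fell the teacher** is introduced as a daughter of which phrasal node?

S

S
  S
    NP
      Det: the
      N: garden
    VP
      VP
        V: fell
      Conj: or
      VP
        V: fell
        NP
          Det: the
          N: teacher
  Conj: or
  S
    NP
      Det: that
      N: cat
    VP
      V: praised
The span 'fell or fell the teacher' is the VP node built by VP → VP Conj VP.
Its mother is the S built by S → NP VP.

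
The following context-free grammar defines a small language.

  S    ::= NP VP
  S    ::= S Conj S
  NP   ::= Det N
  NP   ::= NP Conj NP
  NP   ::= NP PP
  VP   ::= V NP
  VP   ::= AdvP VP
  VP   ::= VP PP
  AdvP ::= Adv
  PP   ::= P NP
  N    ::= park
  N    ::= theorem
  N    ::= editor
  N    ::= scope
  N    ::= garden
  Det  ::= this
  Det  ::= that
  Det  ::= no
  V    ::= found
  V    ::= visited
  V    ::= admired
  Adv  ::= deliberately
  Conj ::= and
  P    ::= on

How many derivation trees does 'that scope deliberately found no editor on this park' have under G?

3

Two of the 3 distinct bracketings:
[S [NP [Det that] [N scope]] [VP [AdvP [Adv deliberately]] [VP [V found] [NP [NP [Det no] [N editor]] [PP [P on] [NP [Det this] [N park]]]]]]]
[S [NP [Det that] [N scope]] [VP [AdvP [Adv deliberately]] [VP [VP [V found] [NP [Det no] [N editor]]] [PP [P on] [NP [Det this] [N park]]]]]]
The difference turns on whether NP → NP PP is used at the relevant span, versus an alternative expansion of NP.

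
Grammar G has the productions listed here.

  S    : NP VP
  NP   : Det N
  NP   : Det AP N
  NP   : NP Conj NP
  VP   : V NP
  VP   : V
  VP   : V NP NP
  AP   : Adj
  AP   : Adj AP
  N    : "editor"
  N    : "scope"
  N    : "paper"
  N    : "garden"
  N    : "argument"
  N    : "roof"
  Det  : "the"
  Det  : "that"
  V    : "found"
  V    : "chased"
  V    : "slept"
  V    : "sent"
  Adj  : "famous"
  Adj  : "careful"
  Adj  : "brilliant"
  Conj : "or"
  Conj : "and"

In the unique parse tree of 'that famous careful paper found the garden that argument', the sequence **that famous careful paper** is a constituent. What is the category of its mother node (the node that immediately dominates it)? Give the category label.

S
  NP
    Det: that
    AP
      Adj: famous
      AP
        Adj: careful
    N: paper
  VP
    V: found
    NP
      Det: the
      N: garden
    NP
      Det: that
      N: argument
The span 'that famous careful paper' is the NP node built by NP → Det AP N.
Its mother is the S built by S → NP VP.

S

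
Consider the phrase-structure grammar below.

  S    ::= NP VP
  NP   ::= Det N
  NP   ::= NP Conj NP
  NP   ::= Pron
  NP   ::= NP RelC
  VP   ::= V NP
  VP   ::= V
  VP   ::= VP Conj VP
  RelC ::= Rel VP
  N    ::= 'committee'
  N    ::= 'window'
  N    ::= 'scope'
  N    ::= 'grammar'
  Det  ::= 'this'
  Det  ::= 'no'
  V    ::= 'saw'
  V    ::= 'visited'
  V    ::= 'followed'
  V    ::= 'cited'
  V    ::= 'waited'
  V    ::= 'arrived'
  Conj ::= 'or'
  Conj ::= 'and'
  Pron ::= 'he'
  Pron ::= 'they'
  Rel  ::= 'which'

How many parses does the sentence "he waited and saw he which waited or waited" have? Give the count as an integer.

Two of the 3 distinct bracketings:
[S [NP [Pron he]] [VP [VP [V waited]] [Conj and] [VP [V saw] [NP [NP [Pron he]] [RelC [Rel which] [VP [VP [V waited]] [Conj or] [VP [V waited]]]]]]]]
[S [NP [Pron he]] [VP [VP [V waited]] [Conj and] [VP [VP [V saw] [NP [NP [Pron he]] [RelC [Rel which] [VP [V waited]]]]] [Conj or] [VP [V waited]]]]]
The trees differ in how a recursive rule is bracketed over the same span.

3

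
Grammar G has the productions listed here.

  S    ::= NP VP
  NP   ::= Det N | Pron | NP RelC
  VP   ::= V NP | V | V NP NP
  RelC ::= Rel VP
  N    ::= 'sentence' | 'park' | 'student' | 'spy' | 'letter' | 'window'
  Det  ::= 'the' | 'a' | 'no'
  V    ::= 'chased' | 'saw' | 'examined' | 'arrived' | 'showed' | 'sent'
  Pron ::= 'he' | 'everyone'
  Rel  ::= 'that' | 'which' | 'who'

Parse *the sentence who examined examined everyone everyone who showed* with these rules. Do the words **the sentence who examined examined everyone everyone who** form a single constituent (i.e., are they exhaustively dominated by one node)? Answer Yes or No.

[S [NP [NP [Det the] [N sentence]] [RelC [Rel who] [VP [V examined]]]] [VP [V examined] [NP [Pron everyone]] [NP [NP [Pron everyone]] [RelC [Rel who] [VP [V showed]]]]]]
The smallest constituent containing 'the sentence who examined examined everyone everyone who' is the S spanning 'the sentence who examined examined everyone everyone who showed'; no single node in the tree dominates exactly the given words.

No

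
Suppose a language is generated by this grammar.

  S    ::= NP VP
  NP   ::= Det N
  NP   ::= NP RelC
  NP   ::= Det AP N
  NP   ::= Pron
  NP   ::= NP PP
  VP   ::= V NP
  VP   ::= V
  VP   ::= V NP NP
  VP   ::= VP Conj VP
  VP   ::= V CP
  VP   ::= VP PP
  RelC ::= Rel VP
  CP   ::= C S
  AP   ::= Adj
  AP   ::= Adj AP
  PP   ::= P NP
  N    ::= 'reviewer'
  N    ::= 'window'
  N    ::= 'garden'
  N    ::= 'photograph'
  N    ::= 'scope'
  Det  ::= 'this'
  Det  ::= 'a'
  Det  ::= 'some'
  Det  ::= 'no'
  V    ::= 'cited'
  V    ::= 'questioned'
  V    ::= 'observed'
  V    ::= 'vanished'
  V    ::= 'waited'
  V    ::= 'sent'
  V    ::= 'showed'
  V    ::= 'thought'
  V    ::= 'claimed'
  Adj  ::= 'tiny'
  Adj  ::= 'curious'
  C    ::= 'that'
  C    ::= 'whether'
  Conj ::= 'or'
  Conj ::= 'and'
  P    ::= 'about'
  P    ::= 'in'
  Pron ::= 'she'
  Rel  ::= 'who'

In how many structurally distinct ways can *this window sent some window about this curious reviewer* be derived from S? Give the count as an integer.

The two bracketings:
[S [NP [Det this] [N window]] [VP [V sent] [NP [NP [Det some] [N window]] [PP [P about] [NP [Det this] [AP [Adj curious]] [N reviewer]]]]]]
[S [NP [Det this] [N window]] [VP [VP [V sent] [NP [Det some] [N window]]] [PP [P about] [NP [Det this] [AP [Adj curious]] [N reviewer]]]]]
The difference turns on whether NP → NP PP is used at the relevant span, versus an alternative expansion of NP.

2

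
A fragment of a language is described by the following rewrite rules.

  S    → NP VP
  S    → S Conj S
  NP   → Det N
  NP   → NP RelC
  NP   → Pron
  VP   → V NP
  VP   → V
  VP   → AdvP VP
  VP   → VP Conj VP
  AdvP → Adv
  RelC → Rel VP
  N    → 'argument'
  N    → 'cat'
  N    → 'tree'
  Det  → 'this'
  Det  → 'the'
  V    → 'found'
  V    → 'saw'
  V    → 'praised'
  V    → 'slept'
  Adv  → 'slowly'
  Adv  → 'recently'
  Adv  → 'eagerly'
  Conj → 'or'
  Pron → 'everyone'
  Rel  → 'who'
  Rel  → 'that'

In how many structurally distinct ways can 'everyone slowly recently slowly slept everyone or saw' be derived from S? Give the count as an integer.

Two of the 4 distinct bracketings:
[S [NP [Pron everyone]] [VP [AdvP [Adv slowly]] [VP [AdvP [Adv recently]] [VP [AdvP [Adv slowly]] [VP [VP [V slept] [NP [Pron everyone]]] [Conj or] [VP [V saw]]]]]]]
[S [NP [Pron everyone]] [VP [AdvP [Adv slowly]] [VP [AdvP [Adv recently]] [VP [VP [AdvP [Adv slowly]] [VP [V slept] [NP [Pron everyone]]]] [Conj or] [VP [V saw]]]]]]
The trees differ in how a recursive rule is bracketed over the same span.

4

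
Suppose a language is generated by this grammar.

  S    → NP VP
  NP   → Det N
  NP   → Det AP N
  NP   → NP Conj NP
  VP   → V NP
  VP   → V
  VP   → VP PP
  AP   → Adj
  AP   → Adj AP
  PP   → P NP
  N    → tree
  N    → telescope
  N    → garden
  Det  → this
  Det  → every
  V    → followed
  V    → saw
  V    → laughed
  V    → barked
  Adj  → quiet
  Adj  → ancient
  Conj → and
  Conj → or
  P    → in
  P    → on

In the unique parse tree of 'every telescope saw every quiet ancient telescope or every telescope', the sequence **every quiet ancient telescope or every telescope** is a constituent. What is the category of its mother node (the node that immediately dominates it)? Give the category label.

S
  NP
    Det: every
    N: telescope
  VP
    V: saw
    NP
      NP
        Det: every
        AP
          Adj: quiet
          AP
            Adj: ancient
        N: telescope
      Conj: or
      NP
        Det: every
        N: telescope
The span 'every quiet ancient telescope or every telescope' is the NP node built by NP → NP Conj NP.
Its mother is the VP built by VP → V NP.

VP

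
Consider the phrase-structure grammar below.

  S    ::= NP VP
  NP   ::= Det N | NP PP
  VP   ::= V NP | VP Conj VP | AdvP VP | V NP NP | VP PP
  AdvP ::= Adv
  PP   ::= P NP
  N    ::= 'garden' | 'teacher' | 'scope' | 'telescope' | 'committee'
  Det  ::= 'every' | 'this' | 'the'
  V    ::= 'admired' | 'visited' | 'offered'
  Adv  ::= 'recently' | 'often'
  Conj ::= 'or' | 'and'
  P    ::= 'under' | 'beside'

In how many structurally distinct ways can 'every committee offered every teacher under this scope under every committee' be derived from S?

5

Two of the 5 distinct bracketings:
[S [NP [Det every] [N committee]] [VP [V offered] [NP [NP [Det every] [N teacher]] [PP [P under] [NP [NP [Det this] [N scope]] [PP [P under] [NP [Det every] [N committee]]]]]]]]
[S [NP [Det every] [N committee]] [VP [V offered] [NP [NP [NP [Det every] [N teacher]] [PP [P under] [NP [Det this] [N scope]]]] [PP [P under] [NP [Det every] [N committee]]]]]]
The trees differ in how a recursive rule is bracketed over the same span.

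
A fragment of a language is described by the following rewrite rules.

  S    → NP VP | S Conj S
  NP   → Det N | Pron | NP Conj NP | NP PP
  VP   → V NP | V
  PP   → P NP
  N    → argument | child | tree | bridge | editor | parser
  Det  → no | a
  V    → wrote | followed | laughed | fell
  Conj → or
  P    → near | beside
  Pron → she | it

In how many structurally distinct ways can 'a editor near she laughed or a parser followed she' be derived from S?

[S [S [NP [NP [Det a] [N editor]] [PP [P near] [NP [Pron she]]]] [VP [V laughed]]] [Conj or] [S [NP [Det a] [N parser]] [VP [V followed] [NP [Pron she]]]]]
No rule offers an alternative attachment or grouping for any span, so this is the only derivation.

1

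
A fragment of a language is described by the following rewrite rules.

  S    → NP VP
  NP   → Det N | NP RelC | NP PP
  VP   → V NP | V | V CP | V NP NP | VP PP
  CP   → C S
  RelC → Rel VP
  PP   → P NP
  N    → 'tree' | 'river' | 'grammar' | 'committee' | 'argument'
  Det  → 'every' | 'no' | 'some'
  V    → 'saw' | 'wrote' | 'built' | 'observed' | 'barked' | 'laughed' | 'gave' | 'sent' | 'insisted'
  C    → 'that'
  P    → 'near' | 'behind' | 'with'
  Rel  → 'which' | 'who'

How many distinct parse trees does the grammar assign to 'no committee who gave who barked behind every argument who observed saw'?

Two of the 4 distinct bracketings:
[S [NP [NP [NP [Det no] [N committee]] [RelC [Rel who] [VP [V gave]]]] [RelC [Rel who] [VP [VP [V barked]] [PP [P behind] [NP [NP [Det every] [N argument]] [RelC [Rel who] [VP [V observed]]]]]]]] [VP [V saw]]]
[S [NP [NP [NP [NP [Det no] [N committee]] [RelC [Rel who] [VP [V gave]]]] [RelC [Rel who] [VP [VP [V barked]] [PP [P behind] [NP [Det every] [N argument]]]]]] [RelC [Rel who] [VP [V observed]]]] [VP [V saw]]]
The trees differ in how a recursive rule is bracketed over the same span.

4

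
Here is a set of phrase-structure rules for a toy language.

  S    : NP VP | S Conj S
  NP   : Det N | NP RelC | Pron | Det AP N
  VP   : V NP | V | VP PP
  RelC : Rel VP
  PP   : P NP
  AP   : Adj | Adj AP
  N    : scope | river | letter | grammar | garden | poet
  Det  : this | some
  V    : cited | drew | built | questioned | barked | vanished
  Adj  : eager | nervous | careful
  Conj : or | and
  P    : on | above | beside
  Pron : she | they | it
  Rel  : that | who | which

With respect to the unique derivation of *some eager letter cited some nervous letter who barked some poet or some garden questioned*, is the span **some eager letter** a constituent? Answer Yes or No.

[S [S [NP [Det some] [AP [Adj eager]] [N letter]] [VP [V cited] [NP [NP [Det some] [AP [Adj nervous]] [N letter]] [RelC [Rel who] [VP [V barked] [NP [Det some] [N poet]]]]]]] [Conj or] [S [NP [Det some] [N garden]] [VP [V questioned]]]]
The words 'some eager letter' are exhaustively dominated by a single NP node (built by NP → Det AP N), so they form a constituent.

Yes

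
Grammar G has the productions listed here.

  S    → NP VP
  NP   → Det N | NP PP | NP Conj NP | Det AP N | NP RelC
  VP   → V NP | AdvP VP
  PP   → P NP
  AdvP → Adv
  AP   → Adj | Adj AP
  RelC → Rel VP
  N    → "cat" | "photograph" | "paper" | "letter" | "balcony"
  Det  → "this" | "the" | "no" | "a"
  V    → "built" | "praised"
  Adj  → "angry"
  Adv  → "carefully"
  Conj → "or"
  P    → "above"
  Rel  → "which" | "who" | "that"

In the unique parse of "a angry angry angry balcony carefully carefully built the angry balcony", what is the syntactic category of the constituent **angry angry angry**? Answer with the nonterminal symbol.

[S [NP [Det a] [AP [Adj angry] [AP [Adj angry] [AP [Adj angry]]]] [N balcony]] [VP [AdvP [Adv carefully]] [VP [AdvP [Adv carefully]] [VP [V built] [NP [Det the] [AP [Adj angry]] [N balcony]]]]]]
The span 'angry angry angry' is the AP node built by AP → Adj AP.

AP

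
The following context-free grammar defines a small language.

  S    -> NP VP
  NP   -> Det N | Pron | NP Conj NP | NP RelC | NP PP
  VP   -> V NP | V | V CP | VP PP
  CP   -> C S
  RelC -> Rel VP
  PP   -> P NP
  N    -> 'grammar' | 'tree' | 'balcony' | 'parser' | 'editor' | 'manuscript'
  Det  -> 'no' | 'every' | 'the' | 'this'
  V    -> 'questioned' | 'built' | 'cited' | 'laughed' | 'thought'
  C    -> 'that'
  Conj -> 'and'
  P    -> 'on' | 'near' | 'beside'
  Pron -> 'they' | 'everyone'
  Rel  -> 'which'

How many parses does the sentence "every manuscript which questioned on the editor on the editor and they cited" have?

Two of the 12 distinct bracketings:
[S [NP [NP [NP [Det every] [N manuscript]] [RelC [Rel which] [VP [VP [V questioned]] [PP [P on] [NP [NP [Det the] [N editor]] [PP [P on] [NP [Det the] [N editor]]]]]]]] [Conj and] [NP [Pron they]]] [VP [V cited]]]
[S [NP [NP [NP [Det every] [N manuscript]] [RelC [Rel which] [VP [VP [VP [V questioned]] [PP [P on] [NP [Det the] [N editor]]]] [PP [P on] [NP [Det the] [N editor]]]]]] [Conj and] [NP [Pron they]]] [VP [V cited]]]
The difference turns on whether NP → NP PP is used at the relevant span, versus an alternative expansion of NP.

12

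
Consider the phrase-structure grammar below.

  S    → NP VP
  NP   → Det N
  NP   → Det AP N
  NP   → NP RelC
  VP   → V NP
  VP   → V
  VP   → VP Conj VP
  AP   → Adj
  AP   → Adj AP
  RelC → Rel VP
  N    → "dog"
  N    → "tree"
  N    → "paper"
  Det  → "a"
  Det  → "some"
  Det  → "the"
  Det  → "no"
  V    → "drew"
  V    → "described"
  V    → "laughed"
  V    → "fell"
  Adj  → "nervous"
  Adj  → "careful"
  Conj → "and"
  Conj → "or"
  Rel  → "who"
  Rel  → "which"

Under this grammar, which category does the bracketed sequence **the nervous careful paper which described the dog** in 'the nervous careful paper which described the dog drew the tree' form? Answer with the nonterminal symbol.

S
  NP
    NP
      Det: the
      AP
        Adj: nervous
        AP
          Adj: careful
      N: paper
    RelC
      Rel: which
      VP
        V: described
        NP
          Det: the
          N: dog
  VP
    V: drew
    NP
      Det: the
      N: tree
The span 'the nervous careful paper which described the dog' is the NP node built by NP → NP RelC.

NP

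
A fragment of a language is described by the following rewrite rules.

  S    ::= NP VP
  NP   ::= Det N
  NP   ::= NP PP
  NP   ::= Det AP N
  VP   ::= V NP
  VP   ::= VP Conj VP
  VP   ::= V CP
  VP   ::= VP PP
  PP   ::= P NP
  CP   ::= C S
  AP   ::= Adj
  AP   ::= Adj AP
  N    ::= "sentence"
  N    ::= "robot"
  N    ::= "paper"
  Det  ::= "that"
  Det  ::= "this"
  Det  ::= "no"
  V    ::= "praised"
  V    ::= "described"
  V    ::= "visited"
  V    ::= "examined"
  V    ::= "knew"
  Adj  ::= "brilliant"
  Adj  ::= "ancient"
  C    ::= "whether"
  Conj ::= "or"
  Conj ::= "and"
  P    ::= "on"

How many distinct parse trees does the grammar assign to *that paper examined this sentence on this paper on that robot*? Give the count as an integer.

5

Two of the 5 distinct bracketings:
[S [NP [Det that] [N paper]] [VP [V examined] [NP [NP [Det this] [N sentence]] [PP [P on] [NP [NP [Det this] [N paper]] [PP [P on] [NP [Det that] [N robot]]]]]]]]
[S [NP [Det that] [N paper]] [VP [V examined] [NP [NP [NP [Det this] [N sentence]] [PP [P on] [NP [Det this] [N paper]]]] [PP [P on] [NP [Det that] [N robot]]]]]]
The trees differ in how a recursive rule is bracketed over the same span.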